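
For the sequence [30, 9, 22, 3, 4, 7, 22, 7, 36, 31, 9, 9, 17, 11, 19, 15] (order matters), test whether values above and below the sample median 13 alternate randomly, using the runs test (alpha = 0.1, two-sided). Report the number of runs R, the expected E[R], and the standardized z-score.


Step 1: Compute median = 13; label A = above, B = below.
Labels in order: ABABBBABAABBABAA  (n_A = 8, n_B = 8)
Step 2: Count runs R = 11.
Step 3: Under H0 (random ordering), E[R] = 2*n_A*n_B/(n_A+n_B) + 1 = 2*8*8/16 + 1 = 9.0000.
        Var[R] = 2*n_A*n_B*(2*n_A*n_B - n_A - n_B) / ((n_A+n_B)^2 * (n_A+n_B-1)) = 14336/3840 = 3.7333.
        SD[R] = 1.9322.
Step 4: Continuity-corrected z = (R - 0.5 - E[R]) / SD[R] = (11 - 0.5 - 9.0000) / 1.9322 = 0.7763.
Step 5: Two-sided p-value via normal approximation = 2*(1 - Phi(|z|)) = 0.437558.
Step 6: alpha = 0.1. fail to reject H0.

R = 11, z = 0.7763, p = 0.437558, fail to reject H0.


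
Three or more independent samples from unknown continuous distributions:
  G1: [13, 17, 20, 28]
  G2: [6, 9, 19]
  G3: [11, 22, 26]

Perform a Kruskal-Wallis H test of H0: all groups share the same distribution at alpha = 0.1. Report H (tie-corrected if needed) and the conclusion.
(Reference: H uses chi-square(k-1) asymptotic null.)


Step 1: Combine all N = 10 observations and assign midranks.
sorted (value, group, rank): (6,G2,1), (9,G2,2), (11,G3,3), (13,G1,4), (17,G1,5), (19,G2,6), (20,G1,7), (22,G3,8), (26,G3,9), (28,G1,10)
Step 2: Sum ranks within each group.
R_1 = 26 (n_1 = 4)
R_2 = 9 (n_2 = 3)
R_3 = 20 (n_3 = 3)
Step 3: H = 12/(N(N+1)) * sum(R_i^2/n_i) - 3(N+1)
     = 12/(10*11) * (26^2/4 + 9^2/3 + 20^2/3) - 3*11
     = 0.109091 * 329.333 - 33
     = 2.927273.
Step 4: No ties, so H is used without correction.
Step 5: Under H0, H ~ chi^2(2); p-value = 0.231393.
Step 6: alpha = 0.1. fail to reject H0.

H = 2.9273, df = 2, p = 0.231393, fail to reject H0.


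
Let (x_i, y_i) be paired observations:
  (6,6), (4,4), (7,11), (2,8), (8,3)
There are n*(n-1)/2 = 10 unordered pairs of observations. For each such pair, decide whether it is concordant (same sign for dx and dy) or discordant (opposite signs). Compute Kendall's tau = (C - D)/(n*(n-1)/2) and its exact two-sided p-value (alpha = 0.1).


Step 1: Enumerate the 10 unordered pairs (i,j) with i<j and classify each by sign(x_j-x_i) * sign(y_j-y_i).
  (1,2):dx=-2,dy=-2->C; (1,3):dx=+1,dy=+5->C; (1,4):dx=-4,dy=+2->D; (1,5):dx=+2,dy=-3->D
  (2,3):dx=+3,dy=+7->C; (2,4):dx=-2,dy=+4->D; (2,5):dx=+4,dy=-1->D; (3,4):dx=-5,dy=-3->C
  (3,5):dx=+1,dy=-8->D; (4,5):dx=+6,dy=-5->D
Step 2: C = 4, D = 6, total pairs = 10.
Step 3: tau = (C - D)/(n(n-1)/2) = (4 - 6)/10 = -0.200000.
Step 4: Exact two-sided p-value (enumerate n! = 120 permutations of y under H0): p = 0.816667.
Step 5: alpha = 0.1. fail to reject H0.

tau_b = -0.2000 (C=4, D=6), p = 0.816667, fail to reject H0.


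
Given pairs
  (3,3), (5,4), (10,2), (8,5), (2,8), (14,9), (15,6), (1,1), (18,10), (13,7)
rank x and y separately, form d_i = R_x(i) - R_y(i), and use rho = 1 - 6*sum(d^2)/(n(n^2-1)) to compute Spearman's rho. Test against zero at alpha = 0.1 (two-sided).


Step 1: Rank x and y separately (midranks; no ties here).
rank(x): 3->3, 5->4, 10->6, 8->5, 2->2, 14->8, 15->9, 1->1, 18->10, 13->7
rank(y): 3->3, 4->4, 2->2, 5->5, 8->8, 9->9, 6->6, 1->1, 10->10, 7->7
Step 2: d_i = R_x(i) - R_y(i); compute d_i^2.
  (3-3)^2=0, (4-4)^2=0, (6-2)^2=16, (5-5)^2=0, (2-8)^2=36, (8-9)^2=1, (9-6)^2=9, (1-1)^2=0, (10-10)^2=0, (7-7)^2=0
sum(d^2) = 62.
Step 3: rho = 1 - 6*62 / (10*(10^2 - 1)) = 1 - 372/990 = 0.624242.
Step 4: Under H0, t = rho * sqrt((n-2)/(1-rho^2)) = 2.2601 ~ t(8).
Step 5: Two-sided p-value from the t-distribution with 8 df = 0.053718.
Step 6: alpha = 0.1. reject H0.

rho = 0.6242, p = 0.053718, reject H0 at alpha = 0.1.


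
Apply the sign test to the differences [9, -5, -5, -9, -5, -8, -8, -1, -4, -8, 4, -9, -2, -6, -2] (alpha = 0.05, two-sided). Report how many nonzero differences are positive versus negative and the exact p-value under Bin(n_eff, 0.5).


Step 1: Discard zero differences. Original n = 15; n_eff = number of nonzero differences = 15.
Nonzero differences (with sign): +9, -5, -5, -9, -5, -8, -8, -1, -4, -8, +4, -9, -2, -6, -2
Step 2: Count signs: positive = 2, negative = 13.
Step 3: Under H0: P(positive) = 0.5, so the number of positives S ~ Bin(15, 0.5).
Step 4: Two-sided exact p-value = sum of Bin(15,0.5) probabilities at or below the observed probability = 0.007385.
Step 5: alpha = 0.05. reject H0.

n_eff = 15, pos = 2, neg = 13, p = 0.007385, reject H0.


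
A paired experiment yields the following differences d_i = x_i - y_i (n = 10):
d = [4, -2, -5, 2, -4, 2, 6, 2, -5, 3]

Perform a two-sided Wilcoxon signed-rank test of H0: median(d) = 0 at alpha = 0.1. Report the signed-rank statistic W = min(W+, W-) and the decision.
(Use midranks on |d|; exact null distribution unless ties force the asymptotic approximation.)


Step 1: Drop any zero differences (none here) and take |d_i|.
|d| = [4, 2, 5, 2, 4, 2, 6, 2, 5, 3]
Step 2: Midrank |d_i| (ties get averaged ranks).
ranks: |4|->6.5, |2|->2.5, |5|->8.5, |2|->2.5, |4|->6.5, |2|->2.5, |6|->10, |2|->2.5, |5|->8.5, |3|->5
Step 3: Attach original signs; sum ranks with positive sign and with negative sign.
W+ = 6.5 + 2.5 + 2.5 + 10 + 2.5 + 5 = 29
W- = 2.5 + 8.5 + 6.5 + 8.5 = 26
(Check: W+ + W- = 55 should equal n(n+1)/2 = 55.)
Step 4: Test statistic W = min(W+, W-) = 26.
Step 5: Ties in |d|, so use the tie-corrected normal approximation.
        E[W] = n(n+1)/4 = 10*11/4 = 27.5.
        Tie groups: |d|=2 (t=4), |d|=4 (t=2), |d|=5 (t=2); sum(t^3 - t) = 72.
        Var[W] = n(n+1)(2n+1)/24 - sum(t^3-t)/48 = 2310/24 - 72/48 = 94.75.
        z = (W - E[W]) / sqrt(Var[W]) = (26 - 27.5) / 9.7340 = -0.1541.
        Two-sided p = 2*Phi(z) = 0.877531.
Step 6: alpha = 0.1. fail to reject H0.

W+ = 29, W- = 26, W = min = 26, p = 0.877531, fail to reject H0.


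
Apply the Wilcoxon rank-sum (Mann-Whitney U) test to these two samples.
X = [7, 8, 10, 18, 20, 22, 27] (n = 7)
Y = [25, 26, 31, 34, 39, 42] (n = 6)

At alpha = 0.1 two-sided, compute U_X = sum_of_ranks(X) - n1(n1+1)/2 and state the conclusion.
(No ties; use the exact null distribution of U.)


Step 1: Combine and sort all 13 observations; assign midranks.
sorted (value, group): (7,X), (8,X), (10,X), (18,X), (20,X), (22,X), (25,Y), (26,Y), (27,X), (31,Y), (34,Y), (39,Y), (42,Y)
ranks: 7->1, 8->2, 10->3, 18->4, 20->5, 22->6, 25->7, 26->8, 27->9, 31->10, 34->11, 39->12, 42->13
Step 2: Rank sum for X: R1 = 1 + 2 + 3 + 4 + 5 + 6 + 9 = 30.
Step 3: U_X = R1 - n1(n1+1)/2 = 30 - 7*8/2 = 30 - 28 = 2.
       U_Y = n1*n2 - U_X = 42 - 2 = 40.
Step 4: No ties, so the exact null distribution of U (based on enumerating the C(13,7) = 1716 equally likely rank assignments) gives the two-sided p-value.
Step 5: p-value = 0.004662; compare to alpha = 0.1. reject H0.

U_X = 2, p = 0.004662, reject H0 at alpha = 0.1.


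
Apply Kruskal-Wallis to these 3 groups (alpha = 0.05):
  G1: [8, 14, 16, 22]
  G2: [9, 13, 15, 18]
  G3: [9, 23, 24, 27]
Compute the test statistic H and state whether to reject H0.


Step 1: Combine all N = 12 observations and assign midranks.
sorted (value, group, rank): (8,G1,1), (9,G2,2.5), (9,G3,2.5), (13,G2,4), (14,G1,5), (15,G2,6), (16,G1,7), (18,G2,8), (22,G1,9), (23,G3,10), (24,G3,11), (27,G3,12)
Step 2: Sum ranks within each group.
R_1 = 22 (n_1 = 4)
R_2 = 20.5 (n_2 = 4)
R_3 = 35.5 (n_3 = 4)
Step 3: H = 12/(N(N+1)) * sum(R_i^2/n_i) - 3(N+1)
     = 12/(12*13) * (22^2/4 + 20.5^2/4 + 35.5^2/4) - 3*13
     = 0.076923 * 541.125 - 39
     = 2.625000.
Step 4: Ties present; correction factor C = 1 - 6/(12^3 - 12) = 0.996503. Corrected H = 2.625000 / 0.996503 = 2.634211.
Step 5: Under H0, H ~ chi^2(2); p-value = 0.267910.
Step 6: alpha = 0.05. fail to reject H0.

H = 2.6342, df = 2, p = 0.267910, fail to reject H0.


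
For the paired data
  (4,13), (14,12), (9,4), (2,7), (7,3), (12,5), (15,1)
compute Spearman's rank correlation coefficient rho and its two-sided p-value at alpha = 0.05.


Step 1: Rank x and y separately (midranks; no ties here).
rank(x): 4->2, 14->6, 9->4, 2->1, 7->3, 12->5, 15->7
rank(y): 13->7, 12->6, 4->3, 7->5, 3->2, 5->4, 1->1
Step 2: d_i = R_x(i) - R_y(i); compute d_i^2.
  (2-7)^2=25, (6-6)^2=0, (4-3)^2=1, (1-5)^2=16, (3-2)^2=1, (5-4)^2=1, (7-1)^2=36
sum(d^2) = 80.
Step 3: rho = 1 - 6*80 / (7*(7^2 - 1)) = 1 - 480/336 = -0.428571.
Step 4: Under H0, t = rho * sqrt((n-2)/(1-rho^2)) = -1.0607 ~ t(5).
Step 5: Two-sided p-value from the t-distribution with 5 df = 0.337368.
Step 6: alpha = 0.05. fail to reject H0.

rho = -0.4286, p = 0.337368, fail to reject H0 at alpha = 0.05.


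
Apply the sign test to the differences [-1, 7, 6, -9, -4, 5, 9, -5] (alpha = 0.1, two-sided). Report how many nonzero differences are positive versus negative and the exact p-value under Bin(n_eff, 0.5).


Step 1: Discard zero differences. Original n = 8; n_eff = number of nonzero differences = 8.
Nonzero differences (with sign): -1, +7, +6, -9, -4, +5, +9, -5
Step 2: Count signs: positive = 4, negative = 4.
Step 3: Under H0: P(positive) = 0.5, so the number of positives S ~ Bin(8, 0.5).
Step 4: Two-sided exact p-value = sum of Bin(8,0.5) probabilities at or below the observed probability = 1.000000.
Step 5: alpha = 0.1. fail to reject H0.

n_eff = 8, pos = 4, neg = 4, p = 1.000000, fail to reject H0.


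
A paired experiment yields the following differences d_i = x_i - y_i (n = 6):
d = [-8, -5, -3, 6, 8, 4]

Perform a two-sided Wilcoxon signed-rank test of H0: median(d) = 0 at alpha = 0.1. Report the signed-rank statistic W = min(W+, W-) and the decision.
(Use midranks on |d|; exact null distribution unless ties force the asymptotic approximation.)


Step 1: Drop any zero differences (none here) and take |d_i|.
|d| = [8, 5, 3, 6, 8, 4]
Step 2: Midrank |d_i| (ties get averaged ranks).
ranks: |8|->5.5, |5|->3, |3|->1, |6|->4, |8|->5.5, |4|->2
Step 3: Attach original signs; sum ranks with positive sign and with negative sign.
W+ = 4 + 5.5 + 2 = 11.5
W- = 5.5 + 3 + 1 = 9.5
(Check: W+ + W- = 21 should equal n(n+1)/2 = 21.)
Step 4: Test statistic W = min(W+, W-) = 9.5.
Step 5: Ties in |d|, so use the tie-corrected normal approximation.
        E[W] = n(n+1)/4 = 6*7/4 = 10.5.
        Tie groups: |d|=8 (t=2); sum(t^3 - t) = 6.
        Var[W] = n(n+1)(2n+1)/24 - sum(t^3-t)/48 = 546/24 - 6/48 = 22.625.
        z = (W - E[W]) / sqrt(Var[W]) = (9.5 - 10.5) / 4.7566 = -0.2102.
        Two-sided p = 2*Phi(z) = 0.833484.
Step 6: alpha = 0.1. fail to reject H0.

W+ = 11.5, W- = 9.5, W = min = 9.5, p = 0.833484, fail to reject H0.


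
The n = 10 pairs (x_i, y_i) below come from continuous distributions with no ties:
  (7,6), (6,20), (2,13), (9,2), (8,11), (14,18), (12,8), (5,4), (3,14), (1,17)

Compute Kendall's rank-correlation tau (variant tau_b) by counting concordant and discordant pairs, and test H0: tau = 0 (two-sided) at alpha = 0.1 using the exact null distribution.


Step 1: Enumerate the 45 unordered pairs (i,j) with i<j and classify each by sign(x_j-x_i) * sign(y_j-y_i).
  (1,2):dx=-1,dy=+14->D; (1,3):dx=-5,dy=+7->D; (1,4):dx=+2,dy=-4->D; (1,5):dx=+1,dy=+5->C
  (1,6):dx=+7,dy=+12->C; (1,7):dx=+5,dy=+2->C; (1,8):dx=-2,dy=-2->C; (1,9):dx=-4,dy=+8->D
  (1,10):dx=-6,dy=+11->D; (2,3):dx=-4,dy=-7->C; (2,4):dx=+3,dy=-18->D; (2,5):dx=+2,dy=-9->D
  (2,6):dx=+8,dy=-2->D; (2,7):dx=+6,dy=-12->D; (2,8):dx=-1,dy=-16->C; (2,9):dx=-3,dy=-6->C
  (2,10):dx=-5,dy=-3->C; (3,4):dx=+7,dy=-11->D; (3,5):dx=+6,dy=-2->D; (3,6):dx=+12,dy=+5->C
  (3,7):dx=+10,dy=-5->D; (3,8):dx=+3,dy=-9->D; (3,9):dx=+1,dy=+1->C; (3,10):dx=-1,dy=+4->D
  (4,5):dx=-1,dy=+9->D; (4,6):dx=+5,dy=+16->C; (4,7):dx=+3,dy=+6->C; (4,8):dx=-4,dy=+2->D
  (4,9):dx=-6,dy=+12->D; (4,10):dx=-8,dy=+15->D; (5,6):dx=+6,dy=+7->C; (5,7):dx=+4,dy=-3->D
  (5,8):dx=-3,dy=-7->C; (5,9):dx=-5,dy=+3->D; (5,10):dx=-7,dy=+6->D; (6,7):dx=-2,dy=-10->C
  (6,8):dx=-9,dy=-14->C; (6,9):dx=-11,dy=-4->C; (6,10):dx=-13,dy=-1->C; (7,8):dx=-7,dy=-4->C
  (7,9):dx=-9,dy=+6->D; (7,10):dx=-11,dy=+9->D; (8,9):dx=-2,dy=+10->D; (8,10):dx=-4,dy=+13->D
  (9,10):dx=-2,dy=+3->D
Step 2: C = 19, D = 26, total pairs = 45.
Step 3: tau = (C - D)/(n(n-1)/2) = (19 - 26)/45 = -0.155556.
Step 4: Exact two-sided p-value (enumerate n! = 3628800 permutations of y under H0): p = 0.600654.
Step 5: alpha = 0.1. fail to reject H0.

tau_b = -0.1556 (C=19, D=26), p = 0.600654, fail to reject H0.


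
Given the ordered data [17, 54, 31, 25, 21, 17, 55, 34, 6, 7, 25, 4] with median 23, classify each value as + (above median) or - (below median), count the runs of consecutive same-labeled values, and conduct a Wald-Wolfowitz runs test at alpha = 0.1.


Step 1: Compute median = 23; label A = above, B = below.
Labels in order: BAAABBAABBAB  (n_A = 6, n_B = 6)
Step 2: Count runs R = 7.
Step 3: Under H0 (random ordering), E[R] = 2*n_A*n_B/(n_A+n_B) + 1 = 2*6*6/12 + 1 = 7.0000.
        Var[R] = 2*n_A*n_B*(2*n_A*n_B - n_A - n_B) / ((n_A+n_B)^2 * (n_A+n_B-1)) = 4320/1584 = 2.7273.
        SD[R] = 1.6514.
Step 4: R = E[R], so z = 0 with no continuity correction.
Step 5: Two-sided p-value via normal approximation = 2*(1 - Phi(|z|)) = 1.000000.
Step 6: alpha = 0.1. fail to reject H0.

R = 7, z = 0.0000, p = 1.000000, fail to reject H0.


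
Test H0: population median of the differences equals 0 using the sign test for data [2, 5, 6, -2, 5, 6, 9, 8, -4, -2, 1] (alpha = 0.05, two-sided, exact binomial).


Step 1: Discard zero differences. Original n = 11; n_eff = number of nonzero differences = 11.
Nonzero differences (with sign): +2, +5, +6, -2, +5, +6, +9, +8, -4, -2, +1
Step 2: Count signs: positive = 8, negative = 3.
Step 3: Under H0: P(positive) = 0.5, so the number of positives S ~ Bin(11, 0.5).
Step 4: Two-sided exact p-value = sum of Bin(11,0.5) probabilities at or below the observed probability = 0.226562.
Step 5: alpha = 0.05. fail to reject H0.

n_eff = 11, pos = 8, neg = 3, p = 0.226562, fail to reject H0.


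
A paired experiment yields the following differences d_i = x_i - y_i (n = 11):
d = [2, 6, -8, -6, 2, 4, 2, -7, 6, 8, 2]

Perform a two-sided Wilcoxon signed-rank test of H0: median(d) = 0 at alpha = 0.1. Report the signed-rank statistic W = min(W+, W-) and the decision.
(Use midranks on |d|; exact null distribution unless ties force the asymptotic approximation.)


Step 1: Drop any zero differences (none here) and take |d_i|.
|d| = [2, 6, 8, 6, 2, 4, 2, 7, 6, 8, 2]
Step 2: Midrank |d_i| (ties get averaged ranks).
ranks: |2|->2.5, |6|->7, |8|->10.5, |6|->7, |2|->2.5, |4|->5, |2|->2.5, |7|->9, |6|->7, |8|->10.5, |2|->2.5
Step 3: Attach original signs; sum ranks with positive sign and with negative sign.
W+ = 2.5 + 7 + 2.5 + 5 + 2.5 + 7 + 10.5 + 2.5 = 39.5
W- = 10.5 + 7 + 9 = 26.5
(Check: W+ + W- = 66 should equal n(n+1)/2 = 66.)
Step 4: Test statistic W = min(W+, W-) = 26.5.
Step 5: Ties in |d|, so use the tie-corrected normal approximation.
        E[W] = n(n+1)/4 = 11*12/4 = 33.
        Tie groups: |d|=2 (t=4), |d|=6 (t=3), |d|=8 (t=2); sum(t^3 - t) = 90.
        Var[W] = n(n+1)(2n+1)/24 - sum(t^3-t)/48 = 3036/24 - 90/48 = 124.625.
        z = (W - E[W]) / sqrt(Var[W]) = (26.5 - 33) / 11.1636 = -0.5823.
        Two-sided p = 2*Phi(z) = 0.560397.
Step 6: alpha = 0.1. fail to reject H0.

W+ = 39.5, W- = 26.5, W = min = 26.5, p = 0.560397, fail to reject H0.


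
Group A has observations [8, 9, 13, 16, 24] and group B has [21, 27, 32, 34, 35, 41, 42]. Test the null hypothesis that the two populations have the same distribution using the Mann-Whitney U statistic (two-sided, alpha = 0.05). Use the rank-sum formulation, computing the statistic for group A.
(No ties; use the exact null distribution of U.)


Step 1: Combine and sort all 12 observations; assign midranks.
sorted (value, group): (8,X), (9,X), (13,X), (16,X), (21,Y), (24,X), (27,Y), (32,Y), (34,Y), (35,Y), (41,Y), (42,Y)
ranks: 8->1, 9->2, 13->3, 16->4, 21->5, 24->6, 27->7, 32->8, 34->9, 35->10, 41->11, 42->12
Step 2: Rank sum for X: R1 = 1 + 2 + 3 + 4 + 6 = 16.
Step 3: U_X = R1 - n1(n1+1)/2 = 16 - 5*6/2 = 16 - 15 = 1.
       U_Y = n1*n2 - U_X = 35 - 1 = 34.
Step 4: No ties, so the exact null distribution of U (based on enumerating the C(12,5) = 792 equally likely rank assignments) gives the two-sided p-value.
Step 5: p-value = 0.005051; compare to alpha = 0.05. reject H0.

U_X = 1, p = 0.005051, reject H0 at alpha = 0.05.


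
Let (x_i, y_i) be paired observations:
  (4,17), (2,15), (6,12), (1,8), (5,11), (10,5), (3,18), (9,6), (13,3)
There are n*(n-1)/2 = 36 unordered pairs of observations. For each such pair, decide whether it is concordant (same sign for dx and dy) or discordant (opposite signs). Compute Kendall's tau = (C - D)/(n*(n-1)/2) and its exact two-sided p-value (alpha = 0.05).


Step 1: Enumerate the 36 unordered pairs (i,j) with i<j and classify each by sign(x_j-x_i) * sign(y_j-y_i).
  (1,2):dx=-2,dy=-2->C; (1,3):dx=+2,dy=-5->D; (1,4):dx=-3,dy=-9->C; (1,5):dx=+1,dy=-6->D
  (1,6):dx=+6,dy=-12->D; (1,7):dx=-1,dy=+1->D; (1,8):dx=+5,dy=-11->D; (1,9):dx=+9,dy=-14->D
  (2,3):dx=+4,dy=-3->D; (2,4):dx=-1,dy=-7->C; (2,5):dx=+3,dy=-4->D; (2,6):dx=+8,dy=-10->D
  (2,7):dx=+1,dy=+3->C; (2,8):dx=+7,dy=-9->D; (2,9):dx=+11,dy=-12->D; (3,4):dx=-5,dy=-4->C
  (3,5):dx=-1,dy=-1->C; (3,6):dx=+4,dy=-7->D; (3,7):dx=-3,dy=+6->D; (3,8):dx=+3,dy=-6->D
  (3,9):dx=+7,dy=-9->D; (4,5):dx=+4,dy=+3->C; (4,6):dx=+9,dy=-3->D; (4,7):dx=+2,dy=+10->C
  (4,8):dx=+8,dy=-2->D; (4,9):dx=+12,dy=-5->D; (5,6):dx=+5,dy=-6->D; (5,7):dx=-2,dy=+7->D
  (5,8):dx=+4,dy=-5->D; (5,9):dx=+8,dy=-8->D; (6,7):dx=-7,dy=+13->D; (6,8):dx=-1,dy=+1->D
  (6,9):dx=+3,dy=-2->D; (7,8):dx=+6,dy=-12->D; (7,9):dx=+10,dy=-15->D; (8,9):dx=+4,dy=-3->D
Step 2: C = 8, D = 28, total pairs = 36.
Step 3: tau = (C - D)/(n(n-1)/2) = (8 - 28)/36 = -0.555556.
Step 4: Exact two-sided p-value (enumerate n! = 362880 permutations of y under H0): p = 0.044615.
Step 5: alpha = 0.05. reject H0.

tau_b = -0.5556 (C=8, D=28), p = 0.044615, reject H0.


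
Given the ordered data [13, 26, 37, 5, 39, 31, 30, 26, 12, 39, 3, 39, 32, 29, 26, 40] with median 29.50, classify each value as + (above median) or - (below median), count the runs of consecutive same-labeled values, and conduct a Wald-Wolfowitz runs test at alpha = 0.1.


Step 1: Compute median = 29.50; label A = above, B = below.
Labels in order: BBABAAABBABAABBA  (n_A = 8, n_B = 8)
Step 2: Count runs R = 10.
Step 3: Under H0 (random ordering), E[R] = 2*n_A*n_B/(n_A+n_B) + 1 = 2*8*8/16 + 1 = 9.0000.
        Var[R] = 2*n_A*n_B*(2*n_A*n_B - n_A - n_B) / ((n_A+n_B)^2 * (n_A+n_B-1)) = 14336/3840 = 3.7333.
        SD[R] = 1.9322.
Step 4: Continuity-corrected z = (R - 0.5 - E[R]) / SD[R] = (10 - 0.5 - 9.0000) / 1.9322 = 0.2588.
Step 5: Two-sided p-value via normal approximation = 2*(1 - Phi(|z|)) = 0.795809.
Step 6: alpha = 0.1. fail to reject H0.

R = 10, z = 0.2588, p = 0.795809, fail to reject H0.


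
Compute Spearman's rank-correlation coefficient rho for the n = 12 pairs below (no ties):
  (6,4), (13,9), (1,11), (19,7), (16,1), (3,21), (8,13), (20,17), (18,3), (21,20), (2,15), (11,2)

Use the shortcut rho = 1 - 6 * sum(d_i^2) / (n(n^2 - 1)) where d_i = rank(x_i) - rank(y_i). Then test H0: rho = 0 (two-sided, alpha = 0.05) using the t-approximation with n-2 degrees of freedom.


Step 1: Rank x and y separately (midranks; no ties here).
rank(x): 6->4, 13->7, 1->1, 19->10, 16->8, 3->3, 8->5, 20->11, 18->9, 21->12, 2->2, 11->6
rank(y): 4->4, 9->6, 11->7, 7->5, 1->1, 21->12, 13->8, 17->10, 3->3, 20->11, 15->9, 2->2
Step 2: d_i = R_x(i) - R_y(i); compute d_i^2.
  (4-4)^2=0, (7-6)^2=1, (1-7)^2=36, (10-5)^2=25, (8-1)^2=49, (3-12)^2=81, (5-8)^2=9, (11-10)^2=1, (9-3)^2=36, (12-11)^2=1, (2-9)^2=49, (6-2)^2=16
sum(d^2) = 304.
Step 3: rho = 1 - 6*304 / (12*(12^2 - 1)) = 1 - 1824/1716 = -0.062937.
Step 4: Under H0, t = rho * sqrt((n-2)/(1-rho^2)) = -0.1994 ~ t(10).
Step 5: Two-sided p-value from the t-distribution with 10 df = 0.845931.
Step 6: alpha = 0.05. fail to reject H0.

rho = -0.0629, p = 0.845931, fail to reject H0 at alpha = 0.05.


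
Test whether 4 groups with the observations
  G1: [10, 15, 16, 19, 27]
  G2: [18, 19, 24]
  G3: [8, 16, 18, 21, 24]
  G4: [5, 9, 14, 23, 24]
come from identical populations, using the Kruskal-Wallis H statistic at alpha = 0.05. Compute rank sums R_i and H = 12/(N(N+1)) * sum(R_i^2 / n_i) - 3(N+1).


Step 1: Combine all N = 18 observations and assign midranks.
sorted (value, group, rank): (5,G4,1), (8,G3,2), (9,G4,3), (10,G1,4), (14,G4,5), (15,G1,6), (16,G1,7.5), (16,G3,7.5), (18,G2,9.5), (18,G3,9.5), (19,G1,11.5), (19,G2,11.5), (21,G3,13), (23,G4,14), (24,G2,16), (24,G3,16), (24,G4,16), (27,G1,18)
Step 2: Sum ranks within each group.
R_1 = 47 (n_1 = 5)
R_2 = 37 (n_2 = 3)
R_3 = 48 (n_3 = 5)
R_4 = 39 (n_4 = 5)
Step 3: H = 12/(N(N+1)) * sum(R_i^2/n_i) - 3(N+1)
     = 12/(18*19) * (47^2/5 + 37^2/3 + 48^2/5 + 39^2/5) - 3*19
     = 0.035088 * 1663.13 - 57
     = 1.355556.
Step 4: Ties present; correction factor C = 1 - 42/(18^3 - 18) = 0.992776. Corrected H = 1.355556 / 0.992776 = 1.365419.
Step 5: Under H0, H ~ chi^2(3); p-value = 0.713660.
Step 6: alpha = 0.05. fail to reject H0.

H = 1.3654, df = 3, p = 0.713660, fail to reject H0.


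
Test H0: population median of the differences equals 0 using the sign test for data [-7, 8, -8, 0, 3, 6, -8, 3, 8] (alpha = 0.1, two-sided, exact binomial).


Step 1: Discard zero differences. Original n = 9; n_eff = number of nonzero differences = 8.
Nonzero differences (with sign): -7, +8, -8, +3, +6, -8, +3, +8
Step 2: Count signs: positive = 5, negative = 3.
Step 3: Under H0: P(positive) = 0.5, so the number of positives S ~ Bin(8, 0.5).
Step 4: Two-sided exact p-value = sum of Bin(8,0.5) probabilities at or below the observed probability = 0.726562.
Step 5: alpha = 0.1. fail to reject H0.

n_eff = 8, pos = 5, neg = 3, p = 0.726562, fail to reject H0.


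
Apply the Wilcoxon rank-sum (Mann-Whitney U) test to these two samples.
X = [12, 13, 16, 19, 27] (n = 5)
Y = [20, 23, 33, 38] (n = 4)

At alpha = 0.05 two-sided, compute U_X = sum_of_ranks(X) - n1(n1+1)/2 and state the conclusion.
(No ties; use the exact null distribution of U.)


Step 1: Combine and sort all 9 observations; assign midranks.
sorted (value, group): (12,X), (13,X), (16,X), (19,X), (20,Y), (23,Y), (27,X), (33,Y), (38,Y)
ranks: 12->1, 13->2, 16->3, 19->4, 20->5, 23->6, 27->7, 33->8, 38->9
Step 2: Rank sum for X: R1 = 1 + 2 + 3 + 4 + 7 = 17.
Step 3: U_X = R1 - n1(n1+1)/2 = 17 - 5*6/2 = 17 - 15 = 2.
       U_Y = n1*n2 - U_X = 20 - 2 = 18.
Step 4: No ties, so the exact null distribution of U (based on enumerating the C(9,5) = 126 equally likely rank assignments) gives the two-sided p-value.
Step 5: p-value = 0.063492; compare to alpha = 0.05. fail to reject H0.

U_X = 2, p = 0.063492, fail to reject H0 at alpha = 0.05.


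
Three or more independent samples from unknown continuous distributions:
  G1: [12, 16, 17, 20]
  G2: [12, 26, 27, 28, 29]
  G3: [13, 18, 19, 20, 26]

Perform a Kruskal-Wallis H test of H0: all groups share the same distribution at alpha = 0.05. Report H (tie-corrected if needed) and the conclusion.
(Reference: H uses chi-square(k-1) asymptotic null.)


Step 1: Combine all N = 14 observations and assign midranks.
sorted (value, group, rank): (12,G1,1.5), (12,G2,1.5), (13,G3,3), (16,G1,4), (17,G1,5), (18,G3,6), (19,G3,7), (20,G1,8.5), (20,G3,8.5), (26,G2,10.5), (26,G3,10.5), (27,G2,12), (28,G2,13), (29,G2,14)
Step 2: Sum ranks within each group.
R_1 = 19 (n_1 = 4)
R_2 = 51 (n_2 = 5)
R_3 = 35 (n_3 = 5)
Step 3: H = 12/(N(N+1)) * sum(R_i^2/n_i) - 3(N+1)
     = 12/(14*15) * (19^2/4 + 51^2/5 + 35^2/5) - 3*15
     = 0.057143 * 855.45 - 45
     = 3.882857.
Step 4: Ties present; correction factor C = 1 - 18/(14^3 - 14) = 0.993407. Corrected H = 3.882857 / 0.993407 = 3.908628.
Step 5: Under H0, H ~ chi^2(2); p-value = 0.141662.
Step 6: alpha = 0.05. fail to reject H0.

H = 3.9086, df = 2, p = 0.141662, fail to reject H0.


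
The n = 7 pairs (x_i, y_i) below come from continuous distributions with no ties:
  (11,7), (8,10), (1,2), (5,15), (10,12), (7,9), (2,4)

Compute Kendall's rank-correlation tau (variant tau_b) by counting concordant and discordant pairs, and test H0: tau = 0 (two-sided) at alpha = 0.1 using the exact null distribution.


Step 1: Enumerate the 21 unordered pairs (i,j) with i<j and classify each by sign(x_j-x_i) * sign(y_j-y_i).
  (1,2):dx=-3,dy=+3->D; (1,3):dx=-10,dy=-5->C; (1,4):dx=-6,dy=+8->D; (1,5):dx=-1,dy=+5->D
  (1,6):dx=-4,dy=+2->D; (1,7):dx=-9,dy=-3->C; (2,3):dx=-7,dy=-8->C; (2,4):dx=-3,dy=+5->D
  (2,5):dx=+2,dy=+2->C; (2,6):dx=-1,dy=-1->C; (2,7):dx=-6,dy=-6->C; (3,4):dx=+4,dy=+13->C
  (3,5):dx=+9,dy=+10->C; (3,6):dx=+6,dy=+7->C; (3,7):dx=+1,dy=+2->C; (4,5):dx=+5,dy=-3->D
  (4,6):dx=+2,dy=-6->D; (4,7):dx=-3,dy=-11->C; (5,6):dx=-3,dy=-3->C; (5,7):dx=-8,dy=-8->C
  (6,7):dx=-5,dy=-5->C
Step 2: C = 14, D = 7, total pairs = 21.
Step 3: tau = (C - D)/(n(n-1)/2) = (14 - 7)/21 = 0.333333.
Step 4: Exact two-sided p-value (enumerate n! = 5040 permutations of y under H0): p = 0.381349.
Step 5: alpha = 0.1. fail to reject H0.

tau_b = 0.3333 (C=14, D=7), p = 0.381349, fail to reject H0.


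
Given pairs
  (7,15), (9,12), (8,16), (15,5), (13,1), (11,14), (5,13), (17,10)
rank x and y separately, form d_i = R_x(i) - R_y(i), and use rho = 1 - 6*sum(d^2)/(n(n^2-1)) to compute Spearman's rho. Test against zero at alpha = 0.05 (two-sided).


Step 1: Rank x and y separately (midranks; no ties here).
rank(x): 7->2, 9->4, 8->3, 15->7, 13->6, 11->5, 5->1, 17->8
rank(y): 15->7, 12->4, 16->8, 5->2, 1->1, 14->6, 13->5, 10->3
Step 2: d_i = R_x(i) - R_y(i); compute d_i^2.
  (2-7)^2=25, (4-4)^2=0, (3-8)^2=25, (7-2)^2=25, (6-1)^2=25, (5-6)^2=1, (1-5)^2=16, (8-3)^2=25
sum(d^2) = 142.
Step 3: rho = 1 - 6*142 / (8*(8^2 - 1)) = 1 - 852/504 = -0.690476.
Step 4: Under H0, t = rho * sqrt((n-2)/(1-rho^2)) = -2.3382 ~ t(6).
Step 5: Two-sided p-value from the t-distribution with 6 df = 0.057990.
Step 6: alpha = 0.05. fail to reject H0.

rho = -0.6905, p = 0.057990, fail to reject H0 at alpha = 0.05.


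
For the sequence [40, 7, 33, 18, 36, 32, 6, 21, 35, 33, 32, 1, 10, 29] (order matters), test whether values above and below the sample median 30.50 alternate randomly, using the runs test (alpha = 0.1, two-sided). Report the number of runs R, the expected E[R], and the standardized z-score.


Step 1: Compute median = 30.50; label A = above, B = below.
Labels in order: ABABAABBAAABBB  (n_A = 7, n_B = 7)
Step 2: Count runs R = 8.
Step 3: Under H0 (random ordering), E[R] = 2*n_A*n_B/(n_A+n_B) + 1 = 2*7*7/14 + 1 = 8.0000.
        Var[R] = 2*n_A*n_B*(2*n_A*n_B - n_A - n_B) / ((n_A+n_B)^2 * (n_A+n_B-1)) = 8232/2548 = 3.2308.
        SD[R] = 1.7974.
Step 4: R = E[R], so z = 0 with no continuity correction.
Step 5: Two-sided p-value via normal approximation = 2*(1 - Phi(|z|)) = 1.000000.
Step 6: alpha = 0.1. fail to reject H0.

R = 8, z = 0.0000, p = 1.000000, fail to reject H0.


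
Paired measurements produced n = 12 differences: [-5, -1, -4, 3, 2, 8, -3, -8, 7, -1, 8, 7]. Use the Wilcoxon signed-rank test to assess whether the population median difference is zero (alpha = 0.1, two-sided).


Step 1: Drop any zero differences (none here) and take |d_i|.
|d| = [5, 1, 4, 3, 2, 8, 3, 8, 7, 1, 8, 7]
Step 2: Midrank |d_i| (ties get averaged ranks).
ranks: |5|->7, |1|->1.5, |4|->6, |3|->4.5, |2|->3, |8|->11, |3|->4.5, |8|->11, |7|->8.5, |1|->1.5, |8|->11, |7|->8.5
Step 3: Attach original signs; sum ranks with positive sign and with negative sign.
W+ = 4.5 + 3 + 11 + 8.5 + 11 + 8.5 = 46.5
W- = 7 + 1.5 + 6 + 4.5 + 11 + 1.5 = 31.5
(Check: W+ + W- = 78 should equal n(n+1)/2 = 78.)
Step 4: Test statistic W = min(W+, W-) = 31.5.
Step 5: Ties in |d|, so use the tie-corrected normal approximation.
        E[W] = n(n+1)/4 = 12*13/4 = 39.
        Tie groups: |d|=1 (t=2), |d|=3 (t=2), |d|=7 (t=2), |d|=8 (t=3); sum(t^3 - t) = 42.
        Var[W] = n(n+1)(2n+1)/24 - sum(t^3-t)/48 = 3900/24 - 42/48 = 161.625.
        z = (W - E[W]) / sqrt(Var[W]) = (31.5 - 39) / 12.7132 = -0.5899.
        Two-sided p = 2*Phi(z) = 0.555232.
Step 6: alpha = 0.1. fail to reject H0.

W+ = 46.5, W- = 31.5, W = min = 31.5, p = 0.555232, fail to reject H0.


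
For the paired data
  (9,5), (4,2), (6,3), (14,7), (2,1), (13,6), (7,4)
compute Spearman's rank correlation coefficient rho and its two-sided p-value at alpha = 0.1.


Step 1: Rank x and y separately (midranks; no ties here).
rank(x): 9->5, 4->2, 6->3, 14->7, 2->1, 13->6, 7->4
rank(y): 5->5, 2->2, 3->3, 7->7, 1->1, 6->6, 4->4
Step 2: d_i = R_x(i) - R_y(i); compute d_i^2.
  (5-5)^2=0, (2-2)^2=0, (3-3)^2=0, (7-7)^2=0, (1-1)^2=0, (6-6)^2=0, (4-4)^2=0
sum(d^2) = 0.
Step 3: rho = 1 - 6*0 / (7*(7^2 - 1)) = 1 - 0/336 = 1.000000.
Step 5: Two-sided p-value from the t-distribution with 5 df = 0.000000.
Step 6: alpha = 0.1. reject H0.

rho = 1.0000, p = 0.000000, reject H0 at alpha = 0.1.


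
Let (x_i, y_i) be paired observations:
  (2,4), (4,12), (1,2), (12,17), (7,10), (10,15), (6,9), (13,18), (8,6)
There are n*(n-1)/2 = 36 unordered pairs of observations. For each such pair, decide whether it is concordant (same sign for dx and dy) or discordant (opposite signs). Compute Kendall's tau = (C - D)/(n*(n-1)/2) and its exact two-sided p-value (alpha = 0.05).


Step 1: Enumerate the 36 unordered pairs (i,j) with i<j and classify each by sign(x_j-x_i) * sign(y_j-y_i).
  (1,2):dx=+2,dy=+8->C; (1,3):dx=-1,dy=-2->C; (1,4):dx=+10,dy=+13->C; (1,5):dx=+5,dy=+6->C
  (1,6):dx=+8,dy=+11->C; (1,7):dx=+4,dy=+5->C; (1,8):dx=+11,dy=+14->C; (1,9):dx=+6,dy=+2->C
  (2,3):dx=-3,dy=-10->C; (2,4):dx=+8,dy=+5->C; (2,5):dx=+3,dy=-2->D; (2,6):dx=+6,dy=+3->C
  (2,7):dx=+2,dy=-3->D; (2,8):dx=+9,dy=+6->C; (2,9):dx=+4,dy=-6->D; (3,4):dx=+11,dy=+15->C
  (3,5):dx=+6,dy=+8->C; (3,6):dx=+9,dy=+13->C; (3,7):dx=+5,dy=+7->C; (3,8):dx=+12,dy=+16->C
  (3,9):dx=+7,dy=+4->C; (4,5):dx=-5,dy=-7->C; (4,6):dx=-2,dy=-2->C; (4,7):dx=-6,dy=-8->C
  (4,8):dx=+1,dy=+1->C; (4,9):dx=-4,dy=-11->C; (5,6):dx=+3,dy=+5->C; (5,7):dx=-1,dy=-1->C
  (5,8):dx=+6,dy=+8->C; (5,9):dx=+1,dy=-4->D; (6,7):dx=-4,dy=-6->C; (6,8):dx=+3,dy=+3->C
  (6,9):dx=-2,dy=-9->C; (7,8):dx=+7,dy=+9->C; (7,9):dx=+2,dy=-3->D; (8,9):dx=-5,dy=-12->C
Step 2: C = 31, D = 5, total pairs = 36.
Step 3: tau = (C - D)/(n(n-1)/2) = (31 - 5)/36 = 0.722222.
Step 4: Exact two-sided p-value (enumerate n! = 362880 permutations of y under H0): p = 0.005886.
Step 5: alpha = 0.05. reject H0.

tau_b = 0.7222 (C=31, D=5), p = 0.005886, reject H0.


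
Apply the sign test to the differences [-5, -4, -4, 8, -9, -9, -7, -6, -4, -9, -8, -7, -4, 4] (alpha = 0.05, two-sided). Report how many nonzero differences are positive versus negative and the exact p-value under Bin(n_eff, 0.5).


Step 1: Discard zero differences. Original n = 14; n_eff = number of nonzero differences = 14.
Nonzero differences (with sign): -5, -4, -4, +8, -9, -9, -7, -6, -4, -9, -8, -7, -4, +4
Step 2: Count signs: positive = 2, negative = 12.
Step 3: Under H0: P(positive) = 0.5, so the number of positives S ~ Bin(14, 0.5).
Step 4: Two-sided exact p-value = sum of Bin(14,0.5) probabilities at or below the observed probability = 0.012939.
Step 5: alpha = 0.05. reject H0.

n_eff = 14, pos = 2, neg = 12, p = 0.012939, reject H0.


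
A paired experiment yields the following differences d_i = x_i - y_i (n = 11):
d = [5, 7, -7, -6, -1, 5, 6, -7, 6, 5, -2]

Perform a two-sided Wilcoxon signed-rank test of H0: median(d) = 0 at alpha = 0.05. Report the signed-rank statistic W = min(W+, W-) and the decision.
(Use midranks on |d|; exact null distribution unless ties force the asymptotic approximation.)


Step 1: Drop any zero differences (none here) and take |d_i|.
|d| = [5, 7, 7, 6, 1, 5, 6, 7, 6, 5, 2]
Step 2: Midrank |d_i| (ties get averaged ranks).
ranks: |5|->4, |7|->10, |7|->10, |6|->7, |1|->1, |5|->4, |6|->7, |7|->10, |6|->7, |5|->4, |2|->2
Step 3: Attach original signs; sum ranks with positive sign and with negative sign.
W+ = 4 + 10 + 4 + 7 + 7 + 4 = 36
W- = 10 + 7 + 1 + 10 + 2 = 30
(Check: W+ + W- = 66 should equal n(n+1)/2 = 66.)
Step 4: Test statistic W = min(W+, W-) = 30.
Step 5: Ties in |d|, so use the tie-corrected normal approximation.
        E[W] = n(n+1)/4 = 11*12/4 = 33.
        Tie groups: |d|=5 (t=3), |d|=6 (t=3), |d|=7 (t=3); sum(t^3 - t) = 72.
        Var[W] = n(n+1)(2n+1)/24 - sum(t^3-t)/48 = 3036/24 - 72/48 = 125.
        z = (W - E[W]) / sqrt(Var[W]) = (30 - 33) / 11.1803 = -0.2683.
        Two-sided p = 2*Phi(z) = 0.788447.
Step 6: alpha = 0.05. fail to reject H0.

W+ = 36, W- = 30, W = min = 30, p = 0.788447, fail to reject H0.


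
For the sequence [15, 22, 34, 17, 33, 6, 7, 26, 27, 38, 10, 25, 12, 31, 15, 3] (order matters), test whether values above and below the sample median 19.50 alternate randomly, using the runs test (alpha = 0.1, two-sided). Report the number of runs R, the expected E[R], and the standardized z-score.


Step 1: Compute median = 19.50; label A = above, B = below.
Labels in order: BAABABBAAABABABB  (n_A = 8, n_B = 8)
Step 2: Count runs R = 11.
Step 3: Under H0 (random ordering), E[R] = 2*n_A*n_B/(n_A+n_B) + 1 = 2*8*8/16 + 1 = 9.0000.
        Var[R] = 2*n_A*n_B*(2*n_A*n_B - n_A - n_B) / ((n_A+n_B)^2 * (n_A+n_B-1)) = 14336/3840 = 3.7333.
        SD[R] = 1.9322.
Step 4: Continuity-corrected z = (R - 0.5 - E[R]) / SD[R] = (11 - 0.5 - 9.0000) / 1.9322 = 0.7763.
Step 5: Two-sided p-value via normal approximation = 2*(1 - Phi(|z|)) = 0.437558.
Step 6: alpha = 0.1. fail to reject H0.

R = 11, z = 0.7763, p = 0.437558, fail to reject H0.


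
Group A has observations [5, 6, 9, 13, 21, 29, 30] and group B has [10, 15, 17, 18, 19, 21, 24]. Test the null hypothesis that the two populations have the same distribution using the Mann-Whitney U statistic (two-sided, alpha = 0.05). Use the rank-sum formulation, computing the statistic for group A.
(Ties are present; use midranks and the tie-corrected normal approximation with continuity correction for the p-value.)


Step 1: Combine and sort all 14 observations; assign midranks.
sorted (value, group): (5,X), (6,X), (9,X), (10,Y), (13,X), (15,Y), (17,Y), (18,Y), (19,Y), (21,X), (21,Y), (24,Y), (29,X), (30,X)
ranks: 5->1, 6->2, 9->3, 10->4, 13->5, 15->6, 17->7, 18->8, 19->9, 21->10.5, 21->10.5, 24->12, 29->13, 30->14
Step 2: Rank sum for X: R1 = 1 + 2 + 3 + 5 + 10.5 + 13 + 14 = 48.5.
Step 3: U_X = R1 - n1(n1+1)/2 = 48.5 - 7*8/2 = 48.5 - 28 = 20.5.
       U_Y = n1*n2 - U_X = 49 - 20.5 = 28.5.
Step 4: Ties are present, so use the tie-corrected normal approximation (with continuity correction) for the p-value.
Step 5: p-value = 0.654365; compare to alpha = 0.05. fail to reject H0.

U_X = 20.5, p = 0.654365, fail to reject H0 at alpha = 0.05.


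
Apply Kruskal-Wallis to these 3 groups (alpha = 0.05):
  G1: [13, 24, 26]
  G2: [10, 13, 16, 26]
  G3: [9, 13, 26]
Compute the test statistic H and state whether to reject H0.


Step 1: Combine all N = 10 observations and assign midranks.
sorted (value, group, rank): (9,G3,1), (10,G2,2), (13,G1,4), (13,G2,4), (13,G3,4), (16,G2,6), (24,G1,7), (26,G1,9), (26,G2,9), (26,G3,9)
Step 2: Sum ranks within each group.
R_1 = 20 (n_1 = 3)
R_2 = 21 (n_2 = 4)
R_3 = 14 (n_3 = 3)
Step 3: H = 12/(N(N+1)) * sum(R_i^2/n_i) - 3(N+1)
     = 12/(10*11) * (20^2/3 + 21^2/4 + 14^2/3) - 3*11
     = 0.109091 * 308.917 - 33
     = 0.700000.
Step 4: Ties present; correction factor C = 1 - 48/(10^3 - 10) = 0.951515. Corrected H = 0.700000 / 0.951515 = 0.735669.
Step 5: Under H0, H ~ chi^2(2); p-value = 0.692232.
Step 6: alpha = 0.05. fail to reject H0.

H = 0.7357, df = 2, p = 0.692232, fail to reject H0.


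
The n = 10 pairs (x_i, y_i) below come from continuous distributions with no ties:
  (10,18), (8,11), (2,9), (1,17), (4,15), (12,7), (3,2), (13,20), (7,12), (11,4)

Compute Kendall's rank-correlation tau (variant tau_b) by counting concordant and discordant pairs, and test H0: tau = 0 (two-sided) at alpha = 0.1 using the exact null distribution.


Step 1: Enumerate the 45 unordered pairs (i,j) with i<j and classify each by sign(x_j-x_i) * sign(y_j-y_i).
  (1,2):dx=-2,dy=-7->C; (1,3):dx=-8,dy=-9->C; (1,4):dx=-9,dy=-1->C; (1,5):dx=-6,dy=-3->C
  (1,6):dx=+2,dy=-11->D; (1,7):dx=-7,dy=-16->C; (1,8):dx=+3,dy=+2->C; (1,9):dx=-3,dy=-6->C
  (1,10):dx=+1,dy=-14->D; (2,3):dx=-6,dy=-2->C; (2,4):dx=-7,dy=+6->D; (2,5):dx=-4,dy=+4->D
  (2,6):dx=+4,dy=-4->D; (2,7):dx=-5,dy=-9->C; (2,8):dx=+5,dy=+9->C; (2,9):dx=-1,dy=+1->D
  (2,10):dx=+3,dy=-7->D; (3,4):dx=-1,dy=+8->D; (3,5):dx=+2,dy=+6->C; (3,6):dx=+10,dy=-2->D
  (3,7):dx=+1,dy=-7->D; (3,8):dx=+11,dy=+11->C; (3,9):dx=+5,dy=+3->C; (3,10):dx=+9,dy=-5->D
  (4,5):dx=+3,dy=-2->D; (4,6):dx=+11,dy=-10->D; (4,7):dx=+2,dy=-15->D; (4,8):dx=+12,dy=+3->C
  (4,9):dx=+6,dy=-5->D; (4,10):dx=+10,dy=-13->D; (5,6):dx=+8,dy=-8->D; (5,7):dx=-1,dy=-13->C
  (5,8):dx=+9,dy=+5->C; (5,9):dx=+3,dy=-3->D; (5,10):dx=+7,dy=-11->D; (6,7):dx=-9,dy=-5->C
  (6,8):dx=+1,dy=+13->C; (6,9):dx=-5,dy=+5->D; (6,10):dx=-1,dy=-3->C; (7,8):dx=+10,dy=+18->C
  (7,9):dx=+4,dy=+10->C; (7,10):dx=+8,dy=+2->C; (8,9):dx=-6,dy=-8->C; (8,10):dx=-2,dy=-16->C
  (9,10):dx=+4,dy=-8->D
Step 2: C = 24, D = 21, total pairs = 45.
Step 3: tau = (C - D)/(n(n-1)/2) = (24 - 21)/45 = 0.066667.
Step 4: Exact two-sided p-value (enumerate n! = 3628800 permutations of y under H0): p = 0.861801.
Step 5: alpha = 0.1. fail to reject H0.

tau_b = 0.0667 (C=24, D=21), p = 0.861801, fail to reject H0.


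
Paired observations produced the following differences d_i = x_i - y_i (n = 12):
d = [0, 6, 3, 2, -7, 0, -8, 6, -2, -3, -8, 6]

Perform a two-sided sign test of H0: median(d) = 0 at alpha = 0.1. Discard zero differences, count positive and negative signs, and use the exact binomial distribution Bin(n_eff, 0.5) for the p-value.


Step 1: Discard zero differences. Original n = 12; n_eff = number of nonzero differences = 10.
Nonzero differences (with sign): +6, +3, +2, -7, -8, +6, -2, -3, -8, +6
Step 2: Count signs: positive = 5, negative = 5.
Step 3: Under H0: P(positive) = 0.5, so the number of positives S ~ Bin(10, 0.5).
Step 4: Two-sided exact p-value = sum of Bin(10,0.5) probabilities at or below the observed probability = 1.000000.
Step 5: alpha = 0.1. fail to reject H0.

n_eff = 10, pos = 5, neg = 5, p = 1.000000, fail to reject H0.


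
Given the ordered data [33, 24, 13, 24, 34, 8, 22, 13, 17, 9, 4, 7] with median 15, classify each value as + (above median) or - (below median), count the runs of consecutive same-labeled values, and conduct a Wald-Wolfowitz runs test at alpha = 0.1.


Step 1: Compute median = 15; label A = above, B = below.
Labels in order: AABAABABABBB  (n_A = 6, n_B = 6)
Step 2: Count runs R = 8.
Step 3: Under H0 (random ordering), E[R] = 2*n_A*n_B/(n_A+n_B) + 1 = 2*6*6/12 + 1 = 7.0000.
        Var[R] = 2*n_A*n_B*(2*n_A*n_B - n_A - n_B) / ((n_A+n_B)^2 * (n_A+n_B-1)) = 4320/1584 = 2.7273.
        SD[R] = 1.6514.
Step 4: Continuity-corrected z = (R - 0.5 - E[R]) / SD[R] = (8 - 0.5 - 7.0000) / 1.6514 = 0.3028.
Step 5: Two-sided p-value via normal approximation = 2*(1 - Phi(|z|)) = 0.762069.
Step 6: alpha = 0.1. fail to reject H0.

R = 8, z = 0.3028, p = 0.762069, fail to reject H0.


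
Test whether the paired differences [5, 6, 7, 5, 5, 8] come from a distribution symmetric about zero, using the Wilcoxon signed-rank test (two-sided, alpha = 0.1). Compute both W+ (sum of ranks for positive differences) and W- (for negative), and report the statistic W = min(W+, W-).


Step 1: Drop any zero differences (none here) and take |d_i|.
|d| = [5, 6, 7, 5, 5, 8]
Step 2: Midrank |d_i| (ties get averaged ranks).
ranks: |5|->2, |6|->4, |7|->5, |5|->2, |5|->2, |8|->6
Step 3: Attach original signs; sum ranks with positive sign and with negative sign.
W+ = 2 + 4 + 5 + 2 + 2 + 6 = 21
W- = 0 = 0
(Check: W+ + W- = 21 should equal n(n+1)/2 = 21.)
Step 4: Test statistic W = min(W+, W-) = 0.
Step 5: Ties in |d|, so use the tie-corrected normal approximation.
        E[W] = n(n+1)/4 = 6*7/4 = 10.5.
        Tie groups: |d|=5 (t=3); sum(t^3 - t) = 24.
        Var[W] = n(n+1)(2n+1)/24 - sum(t^3-t)/48 = 546/24 - 24/48 = 22.25.
        z = (W - E[W]) / sqrt(Var[W]) = (0 - 10.5) / 4.7170 = -2.2260.
        Two-sided p = 2*Phi(z) = 0.026014.
Step 6: alpha = 0.1. reject H0.

W+ = 21, W- = 0, W = min = 0, p = 0.026014, reject H0.


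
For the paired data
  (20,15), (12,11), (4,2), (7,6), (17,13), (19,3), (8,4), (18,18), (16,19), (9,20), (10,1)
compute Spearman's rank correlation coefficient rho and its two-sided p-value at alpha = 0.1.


Step 1: Rank x and y separately (midranks; no ties here).
rank(x): 20->11, 12->6, 4->1, 7->2, 17->8, 19->10, 8->3, 18->9, 16->7, 9->4, 10->5
rank(y): 15->8, 11->6, 2->2, 6->5, 13->7, 3->3, 4->4, 18->9, 19->10, 20->11, 1->1
Step 2: d_i = R_x(i) - R_y(i); compute d_i^2.
  (11-8)^2=9, (6-6)^2=0, (1-2)^2=1, (2-5)^2=9, (8-7)^2=1, (10-3)^2=49, (3-4)^2=1, (9-9)^2=0, (7-10)^2=9, (4-11)^2=49, (5-1)^2=16
sum(d^2) = 144.
Step 3: rho = 1 - 6*144 / (11*(11^2 - 1)) = 1 - 864/1320 = 0.345455.
Step 4: Under H0, t = rho * sqrt((n-2)/(1-rho^2)) = 1.1044 ~ t(9).
Step 5: Two-sided p-value from the t-distribution with 9 df = 0.298089.
Step 6: alpha = 0.1. fail to reject H0.

rho = 0.3455, p = 0.298089, fail to reject H0 at alpha = 0.1.
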